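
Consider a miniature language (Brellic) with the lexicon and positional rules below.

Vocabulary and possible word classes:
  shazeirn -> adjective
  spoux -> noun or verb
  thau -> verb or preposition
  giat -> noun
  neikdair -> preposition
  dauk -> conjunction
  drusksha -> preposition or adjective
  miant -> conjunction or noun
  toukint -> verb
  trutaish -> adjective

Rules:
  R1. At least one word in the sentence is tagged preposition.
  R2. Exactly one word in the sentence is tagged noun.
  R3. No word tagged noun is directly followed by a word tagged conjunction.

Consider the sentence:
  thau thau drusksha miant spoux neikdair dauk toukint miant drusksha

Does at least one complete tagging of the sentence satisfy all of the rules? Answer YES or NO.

YES

Candidates per position — 1:thau {verb,preposition}; 2:thau {verb,preposition}; 3:drusksha {preposition,adjective}; 4:miant {conjunction,noun}; 5:spoux {noun,verb}; 6:neikdair {preposition}; 7:dauk {conjunction}; 8:toukint {verb}; 9:miant {conjunction,noun}; 10:drusksha {preposition,adjective}.
One satisfying assignment: preposition preposition adjective conjunction noun preposition conjunction verb conjunction adjective.
Check: rule 1 holds; rule 2 holds; rule 3 holds.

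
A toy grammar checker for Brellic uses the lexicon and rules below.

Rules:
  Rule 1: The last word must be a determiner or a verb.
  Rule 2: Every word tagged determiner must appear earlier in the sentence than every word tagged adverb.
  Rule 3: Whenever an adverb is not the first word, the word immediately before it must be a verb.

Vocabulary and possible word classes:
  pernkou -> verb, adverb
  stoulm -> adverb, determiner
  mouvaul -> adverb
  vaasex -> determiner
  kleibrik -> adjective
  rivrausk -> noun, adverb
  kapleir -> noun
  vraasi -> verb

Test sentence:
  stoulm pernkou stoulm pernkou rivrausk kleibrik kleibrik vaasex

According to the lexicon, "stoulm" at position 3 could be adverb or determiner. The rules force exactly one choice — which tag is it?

determiner

Candidates per position — 1:stoulm {adverb,determiner}; 2:pernkou {verb,adverb}; 3:stoulm {adverb,determiner}; 4:pernkou {verb,adverb}; 5:rivrausk {noun,adverb}; 6:kleibrik {adjective}; 7:kleibrik {adjective}; 8:vaasex {determiner}.
If word 1 were adverb, no tagging could satisfy rule 2; so word 1 is determiner.
If word 2 were adverb, no tagging could satisfy rule 2; so word 2 is verb.
If word 3 were adverb, no tagging could satisfy rule 2; so word 3 is determiner.
If word 4 were adverb, no tagging could satisfy rule 2; so word 4 is verb.
If word 5 were adverb, no tagging could satisfy rule 2; so word 5 is noun.
The unique satisfying tagging is: determiner verb determiner verb noun adjective adjective determiner.
Checking: rule 1 holds; rule 2 holds; rule 3 holds.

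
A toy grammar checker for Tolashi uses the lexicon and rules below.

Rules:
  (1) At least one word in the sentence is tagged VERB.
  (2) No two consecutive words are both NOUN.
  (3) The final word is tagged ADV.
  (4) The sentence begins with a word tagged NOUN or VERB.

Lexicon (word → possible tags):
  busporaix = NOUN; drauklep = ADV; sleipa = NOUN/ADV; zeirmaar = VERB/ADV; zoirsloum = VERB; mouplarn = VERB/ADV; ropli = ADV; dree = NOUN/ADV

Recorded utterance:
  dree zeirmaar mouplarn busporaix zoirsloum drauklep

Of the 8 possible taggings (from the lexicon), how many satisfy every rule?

Candidates per position — 1:dree {NOUN,ADV}; 2:zeirmaar {VERB,ADV}; 3:mouplarn {VERB,ADV}; 4:busporaix {NOUN}; 5:zoirsloum {VERB}; 6:drauklep {ADV}.
There are 8 candidate sequences in total.
The sequences that satisfy every rule: NOUN VERB VERB NOUN VERB ADV; NOUN VERB ADV NOUN VERB ADV; NOUN ADV VERB NOUN VERB ADV; NOUN ADV ADV NOUN VERB ADV.
Count = 4.

4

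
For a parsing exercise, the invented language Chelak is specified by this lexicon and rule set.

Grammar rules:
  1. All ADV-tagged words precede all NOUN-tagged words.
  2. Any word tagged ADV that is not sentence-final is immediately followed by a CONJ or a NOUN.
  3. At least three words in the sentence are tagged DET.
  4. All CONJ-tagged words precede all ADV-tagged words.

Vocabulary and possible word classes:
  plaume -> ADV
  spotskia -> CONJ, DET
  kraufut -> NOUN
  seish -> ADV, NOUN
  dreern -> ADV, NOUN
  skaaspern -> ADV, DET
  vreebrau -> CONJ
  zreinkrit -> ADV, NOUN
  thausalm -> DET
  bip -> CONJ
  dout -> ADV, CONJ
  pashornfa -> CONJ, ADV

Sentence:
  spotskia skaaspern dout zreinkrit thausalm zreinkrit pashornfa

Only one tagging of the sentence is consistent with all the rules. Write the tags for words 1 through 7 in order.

Candidates per position — 1:spotskia {CONJ,DET}; 2:skaaspern {ADV,DET}; 3:dout {ADV,CONJ}; 4:zreinkrit {ADV,NOUN}; 5:thausalm {DET}; 6:zreinkrit {ADV,NOUN}; 7:pashornfa {CONJ,ADV}.
Position 1: CONJ is ruled out by rule 3; that leaves DET.
Position 2: ADV is ruled out by rule 3; that leaves DET.
Position 4: ADV is ruled out by rule 2; that leaves NOUN.
Position 6: ADV is ruled out by rule 1; that leaves NOUN.
Position 7: ADV is ruled out by rule 1; that leaves CONJ.
Position 3: ADV is ruled out by rule 4; that leaves CONJ.
So the tagging must be: DET DET CONJ NOUN DET NOUN CONJ.
Verifying each rule — rule 1 ok; rule 2 ok; rule 3 ok; rule 4 ok.

DET DET CONJ NOUN DET NOUN CONJ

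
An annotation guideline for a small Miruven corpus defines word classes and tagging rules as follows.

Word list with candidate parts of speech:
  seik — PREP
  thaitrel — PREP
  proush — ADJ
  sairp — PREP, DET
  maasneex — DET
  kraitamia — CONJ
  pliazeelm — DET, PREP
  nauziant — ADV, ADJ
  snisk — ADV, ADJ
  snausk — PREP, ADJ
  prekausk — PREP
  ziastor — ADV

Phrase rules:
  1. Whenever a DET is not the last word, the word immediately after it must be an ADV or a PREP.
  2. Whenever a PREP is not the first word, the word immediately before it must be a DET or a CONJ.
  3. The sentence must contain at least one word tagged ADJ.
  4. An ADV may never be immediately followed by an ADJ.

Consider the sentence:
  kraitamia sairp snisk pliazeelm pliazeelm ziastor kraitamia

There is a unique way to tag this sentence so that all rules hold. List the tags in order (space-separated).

CONJ PREP ADJ DET PREP ADV CONJ

Candidates per position — 1:kraitamia {CONJ}; 2:sairp {PREP,DET}; 3:snisk {ADV,ADJ}; 4:pliazeelm {DET,PREP}; 5:pliazeelm {DET,PREP}; 6:ziastor {ADV}; 7:kraitamia {CONJ}.
Position 3: ADV is ruled out by rule 3; that leaves ADJ.
Position 4: PREP is ruled out by rule 2; that leaves DET.
Position 5: DET is ruled out by rule 1; that leaves PREP.
Position 2: DET is ruled out by rule 1; that leaves PREP.
That leaves exactly one tagging: CONJ PREP ADJ DET PREP ADV CONJ.
Check: rule 1 satisfied; rule 2 satisfied; rule 3 satisfied; rule 4 satisfied.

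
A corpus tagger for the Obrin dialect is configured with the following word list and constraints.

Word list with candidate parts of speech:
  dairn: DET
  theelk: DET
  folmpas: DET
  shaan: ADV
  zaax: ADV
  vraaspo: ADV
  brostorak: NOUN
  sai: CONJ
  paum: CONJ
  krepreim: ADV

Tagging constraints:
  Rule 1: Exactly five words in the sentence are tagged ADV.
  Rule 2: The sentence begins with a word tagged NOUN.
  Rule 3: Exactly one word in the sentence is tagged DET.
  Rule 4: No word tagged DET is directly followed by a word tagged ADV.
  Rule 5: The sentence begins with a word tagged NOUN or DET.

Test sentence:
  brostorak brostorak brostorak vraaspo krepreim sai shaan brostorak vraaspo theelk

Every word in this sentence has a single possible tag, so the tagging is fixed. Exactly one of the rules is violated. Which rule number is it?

1

Fixed tagging: NOUN NOUN NOUN ADV ADV CONJ ADV NOUN ADV DET.
Applying the rules: R1 violated, R2 holds, R3 holds, R4 holds, R5 holds.
Only rule 1 fails.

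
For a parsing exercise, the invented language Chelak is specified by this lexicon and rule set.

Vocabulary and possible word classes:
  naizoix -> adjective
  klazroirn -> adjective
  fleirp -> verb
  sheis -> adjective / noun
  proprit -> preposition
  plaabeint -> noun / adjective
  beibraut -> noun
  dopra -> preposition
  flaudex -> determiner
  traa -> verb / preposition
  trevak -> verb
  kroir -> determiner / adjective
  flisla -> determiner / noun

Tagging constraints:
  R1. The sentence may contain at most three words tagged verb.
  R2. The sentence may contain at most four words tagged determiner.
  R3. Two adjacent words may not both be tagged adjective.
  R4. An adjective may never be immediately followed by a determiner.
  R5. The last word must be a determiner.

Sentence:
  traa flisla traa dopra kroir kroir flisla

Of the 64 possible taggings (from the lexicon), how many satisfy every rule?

Candidates per position — 1:traa {verb,preposition}; 2:flisla {determiner,noun}; 3:traa {verb,preposition}; 4:dopra {preposition}; 5:kroir {determiner,adjective}; 6:kroir {determiner,adjective}; 7:flisla {determiner,noun}.
There are 64 candidate sequences in total.
Checking each against the rules leaves 8 sequences.
Count = 8.

8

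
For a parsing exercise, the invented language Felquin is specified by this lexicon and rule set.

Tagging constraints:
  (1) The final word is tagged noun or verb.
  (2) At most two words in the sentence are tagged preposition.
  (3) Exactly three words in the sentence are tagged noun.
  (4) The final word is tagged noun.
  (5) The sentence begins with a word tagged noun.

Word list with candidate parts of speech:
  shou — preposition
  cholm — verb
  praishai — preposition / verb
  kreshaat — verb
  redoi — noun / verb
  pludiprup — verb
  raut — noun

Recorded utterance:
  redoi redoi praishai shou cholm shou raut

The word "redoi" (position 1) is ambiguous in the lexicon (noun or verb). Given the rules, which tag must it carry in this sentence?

Candidates per position — 1:redoi {noun,verb}; 2:redoi {noun,verb}; 3:praishai {preposition,verb}; 4:shou {preposition}; 5:cholm {verb}; 6:shou {preposition}; 7:raut {noun}.
Position 1: tagging it verb would leave rule 3 unsatisfiable, so it must be noun.
Position 2: tagging it verb would leave rule 3 unsatisfiable, so it must be noun.
Position 3: tagging it preposition would leave rule 2 unsatisfiable, so it must be verb.
So the tagging must be: noun noun verb preposition verb preposition noun.
Checking: rule 1 holds; rule 2 holds; rule 3 holds; rule 4 holds; rule 5 holds.

noun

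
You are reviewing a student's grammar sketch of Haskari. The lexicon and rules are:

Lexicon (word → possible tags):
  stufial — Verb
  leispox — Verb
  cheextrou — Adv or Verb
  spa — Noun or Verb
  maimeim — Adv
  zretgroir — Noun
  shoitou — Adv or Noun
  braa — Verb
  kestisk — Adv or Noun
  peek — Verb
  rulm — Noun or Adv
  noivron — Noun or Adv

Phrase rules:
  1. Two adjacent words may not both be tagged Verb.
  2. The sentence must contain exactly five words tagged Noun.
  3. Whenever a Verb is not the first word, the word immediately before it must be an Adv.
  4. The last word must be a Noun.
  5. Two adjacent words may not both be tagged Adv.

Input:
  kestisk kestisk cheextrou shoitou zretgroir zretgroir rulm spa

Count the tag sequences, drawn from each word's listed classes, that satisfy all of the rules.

3

Candidates per position — 1:kestisk {Adv,Noun}; 2:kestisk {Adv,Noun}; 3:cheextrou {Adv,Verb}; 4:shoitou {Adv,Noun}; 5:zretgroir {Noun}; 6:zretgroir {Noun}; 7:rulm {Noun,Adv}; 8:spa {Noun,Verb}.
There are 64 candidate sequences in total.
The sequences that satisfy every rule: Adv Noun Adv Noun Noun Noun Adv Noun; Noun Adv Verb Adv Noun Noun Noun Noun; Noun Adv Verb Noun Noun Noun Adv Noun.
Count = 3.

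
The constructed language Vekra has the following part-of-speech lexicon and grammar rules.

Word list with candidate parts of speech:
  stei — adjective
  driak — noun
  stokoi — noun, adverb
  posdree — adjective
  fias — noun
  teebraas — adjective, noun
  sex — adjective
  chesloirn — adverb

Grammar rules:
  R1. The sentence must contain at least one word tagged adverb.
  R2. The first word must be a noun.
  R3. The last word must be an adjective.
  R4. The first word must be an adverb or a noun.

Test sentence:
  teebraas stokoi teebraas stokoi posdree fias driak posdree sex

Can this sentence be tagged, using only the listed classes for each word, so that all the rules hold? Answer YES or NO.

YES

Candidates per position — 1:teebraas {adjective,noun}; 2:stokoi {noun,adverb}; 3:teebraas {adjective,noun}; 4:stokoi {noun,adverb}; 5:posdree {adjective}; 6:fias {noun}; 7:driak {noun}; 8:posdree {adjective}; 9:sex {adjective}.
One satisfying assignment: noun noun adjective adverb adjective noun noun adjective adjective.
Verifying each rule — rule 1 ✓; rule 2 ✓; rule 3 ✓; rule 4 ✓.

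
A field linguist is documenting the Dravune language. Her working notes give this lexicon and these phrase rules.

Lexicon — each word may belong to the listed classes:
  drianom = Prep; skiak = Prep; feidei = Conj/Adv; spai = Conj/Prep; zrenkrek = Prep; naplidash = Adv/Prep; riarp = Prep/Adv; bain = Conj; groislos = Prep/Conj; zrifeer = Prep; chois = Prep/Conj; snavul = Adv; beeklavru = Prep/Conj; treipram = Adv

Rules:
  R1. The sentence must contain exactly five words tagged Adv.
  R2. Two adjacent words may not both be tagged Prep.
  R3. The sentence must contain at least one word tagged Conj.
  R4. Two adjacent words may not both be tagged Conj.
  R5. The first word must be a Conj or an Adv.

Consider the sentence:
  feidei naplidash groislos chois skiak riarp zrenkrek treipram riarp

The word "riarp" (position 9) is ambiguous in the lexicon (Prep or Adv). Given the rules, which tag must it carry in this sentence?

Candidates per position — 1:feidei {Conj,Adv}; 2:naplidash {Adv,Prep}; 3:groislos {Prep,Conj}; 4:chois {Prep,Conj}; 5:skiak {Prep}; 6:riarp {Prep,Adv}; 7:zrenkrek {Prep}; 8:treipram {Adv}; 9:riarp {Prep,Adv}.
If word 1 were Conj, no tagging could satisfy rule 1; so word 1 is Adv.
If word 2 were Prep, no tagging could satisfy rule 1; so word 2 is Adv.
If word 4 were Prep, no tagging could satisfy rule 2; so word 4 is Conj.
If word 6 were Prep, no tagging could satisfy rule 1; so word 6 is Adv.
If word 9 were Prep, no tagging could satisfy rule 1; so word 9 is Adv.
If word 3 were Conj, no tagging could satisfy rule 4; so word 3 is Prep.
So the tagging must be: Adv Adv Prep Conj Prep Adv Prep Adv Adv.
Check: rule 1 satisfied; rule 2 satisfied; rule 3 satisfied; rule 4 satisfied; rule 5 satisfied.

Adv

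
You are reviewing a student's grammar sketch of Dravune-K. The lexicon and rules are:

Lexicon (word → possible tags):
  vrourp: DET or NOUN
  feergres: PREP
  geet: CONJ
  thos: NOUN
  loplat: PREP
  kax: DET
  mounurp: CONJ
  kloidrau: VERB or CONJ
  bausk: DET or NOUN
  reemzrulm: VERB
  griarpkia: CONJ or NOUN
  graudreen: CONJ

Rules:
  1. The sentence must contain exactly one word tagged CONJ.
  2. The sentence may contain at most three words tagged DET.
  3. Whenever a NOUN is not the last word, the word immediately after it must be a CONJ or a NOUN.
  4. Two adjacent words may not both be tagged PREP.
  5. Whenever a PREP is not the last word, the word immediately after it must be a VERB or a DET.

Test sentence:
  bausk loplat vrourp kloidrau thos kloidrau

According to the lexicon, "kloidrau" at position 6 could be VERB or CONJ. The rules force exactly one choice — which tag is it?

CONJ

Candidates per position — 1:bausk {DET,NOUN}; 2:loplat {PREP}; 3:vrourp {DET,NOUN}; 4:kloidrau {VERB,CONJ}; 5:thos {NOUN}; 6:kloidrau {VERB,CONJ}.
Word 1 cannot be NOUN — rule 3 would then fail for every completion. It is DET.
Word 3 cannot be NOUN — rule 5 would then fail for every completion. It is DET.
Word 6 cannot be VERB — rule 3 would then fail for every completion. It is CONJ.
Word 4 cannot be CONJ — rule 1 would then fail for every completion. It is VERB.
That leaves exactly one tagging: DET PREP DET VERB NOUN CONJ.
Check: rule 1 ok; rule 2 ok; rule 3 ok; rule 4 ok; rule 5 ok.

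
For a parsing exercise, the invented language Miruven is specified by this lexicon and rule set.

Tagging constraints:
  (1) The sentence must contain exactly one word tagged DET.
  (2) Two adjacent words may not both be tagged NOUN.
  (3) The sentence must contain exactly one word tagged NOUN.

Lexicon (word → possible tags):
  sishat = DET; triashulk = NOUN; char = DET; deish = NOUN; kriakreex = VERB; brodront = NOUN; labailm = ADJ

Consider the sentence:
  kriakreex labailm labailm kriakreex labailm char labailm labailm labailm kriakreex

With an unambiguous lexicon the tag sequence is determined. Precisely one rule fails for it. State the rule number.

3

Fixed tagging: VERB ADJ ADJ VERB ADJ DET ADJ ADJ ADJ VERB.
Applying the rules: R1 ✓, R2 ✓, R3 ✗.
Only rule 3 fails.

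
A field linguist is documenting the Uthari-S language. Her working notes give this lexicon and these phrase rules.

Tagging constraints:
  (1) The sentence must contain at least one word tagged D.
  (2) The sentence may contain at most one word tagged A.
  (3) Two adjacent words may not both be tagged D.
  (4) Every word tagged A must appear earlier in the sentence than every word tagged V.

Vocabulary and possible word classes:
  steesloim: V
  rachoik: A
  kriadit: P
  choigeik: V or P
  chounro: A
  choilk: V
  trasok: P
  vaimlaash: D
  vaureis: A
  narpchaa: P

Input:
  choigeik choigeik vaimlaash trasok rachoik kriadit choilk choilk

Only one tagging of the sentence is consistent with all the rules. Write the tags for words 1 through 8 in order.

P P D P A P V V

Candidates per position — 1:choigeik {V,P}; 2:choigeik {V,P}; 3:vaimlaash {D}; 4:trasok {P}; 5:rachoik {A}; 6:kriadit {P}; 7:choilk {V}; 8:choilk {V}.
If word 1 were V, no tagging could satisfy rule 4; so word 1 is P.
If word 2 were V, no tagging could satisfy rule 4; so word 2 is P.
That leaves exactly one tagging: P P D P A P V V.
Checking: rule 1 ✓; rule 2 ✓; rule 3 ✓; rule 4 ✓.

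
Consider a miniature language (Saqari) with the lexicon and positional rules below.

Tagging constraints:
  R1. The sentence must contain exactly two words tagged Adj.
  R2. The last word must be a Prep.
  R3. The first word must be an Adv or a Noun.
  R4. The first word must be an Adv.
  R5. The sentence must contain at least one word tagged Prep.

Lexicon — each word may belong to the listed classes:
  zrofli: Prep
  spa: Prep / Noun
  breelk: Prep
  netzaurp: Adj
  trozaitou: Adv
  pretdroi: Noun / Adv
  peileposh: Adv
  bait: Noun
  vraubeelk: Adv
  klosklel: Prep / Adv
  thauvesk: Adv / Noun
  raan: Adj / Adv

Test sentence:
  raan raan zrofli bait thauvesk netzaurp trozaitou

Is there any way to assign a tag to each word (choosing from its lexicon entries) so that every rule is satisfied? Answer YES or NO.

Candidates per position — 1:raan {Adj,Adv}; 2:raan {Adj,Adv}; 3:zrofli {Prep}; 4:bait {Noun}; 5:thauvesk {Adv,Noun}; 6:netzaurp {Adj}; 7:trozaitou {Adv}.
Rule 2 cannot be satisfied by any choice of tags from the lexicon.
So there is no consistent tagging.

NO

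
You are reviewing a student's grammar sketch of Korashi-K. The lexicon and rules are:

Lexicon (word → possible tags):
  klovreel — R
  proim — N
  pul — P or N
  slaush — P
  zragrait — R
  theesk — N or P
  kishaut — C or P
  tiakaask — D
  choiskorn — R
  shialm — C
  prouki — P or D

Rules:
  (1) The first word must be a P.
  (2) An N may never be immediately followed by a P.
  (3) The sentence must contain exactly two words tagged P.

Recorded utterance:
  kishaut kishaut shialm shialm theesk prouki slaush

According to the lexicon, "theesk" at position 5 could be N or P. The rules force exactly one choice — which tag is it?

N

Candidates per position — 1:kishaut {C,P}; 2:kishaut {C,P}; 3:shialm {C}; 4:shialm {C}; 5:theesk {N,P}; 6:prouki {P,D}; 7:slaush {P}.
At position 1, choosing C makes rule 1 impossible to satisfy; hence P.
At position 2, choosing P makes rule 3 impossible to satisfy; hence C.
At position 5, choosing P makes rule 3 impossible to satisfy; hence N.
At position 6, choosing P makes rule 2 impossible to satisfy; hence D.
The only consistent sequence is: P C C C N D P.
Check: rule 1 ✓; rule 2 ✓; rule 3 ✓.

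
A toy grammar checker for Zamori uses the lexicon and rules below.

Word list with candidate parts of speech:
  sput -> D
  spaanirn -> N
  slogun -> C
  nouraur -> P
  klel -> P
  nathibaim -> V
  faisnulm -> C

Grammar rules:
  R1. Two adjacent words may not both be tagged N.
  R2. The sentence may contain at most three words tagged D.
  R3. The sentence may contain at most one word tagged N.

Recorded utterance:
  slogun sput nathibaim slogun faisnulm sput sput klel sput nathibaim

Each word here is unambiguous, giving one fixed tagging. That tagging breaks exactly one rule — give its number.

2

Fixed tagging: C D V C C D D P D V.
Applying the rules: R1 ✓, R2 ✗, R3 ✓.
Only rule 2 fails.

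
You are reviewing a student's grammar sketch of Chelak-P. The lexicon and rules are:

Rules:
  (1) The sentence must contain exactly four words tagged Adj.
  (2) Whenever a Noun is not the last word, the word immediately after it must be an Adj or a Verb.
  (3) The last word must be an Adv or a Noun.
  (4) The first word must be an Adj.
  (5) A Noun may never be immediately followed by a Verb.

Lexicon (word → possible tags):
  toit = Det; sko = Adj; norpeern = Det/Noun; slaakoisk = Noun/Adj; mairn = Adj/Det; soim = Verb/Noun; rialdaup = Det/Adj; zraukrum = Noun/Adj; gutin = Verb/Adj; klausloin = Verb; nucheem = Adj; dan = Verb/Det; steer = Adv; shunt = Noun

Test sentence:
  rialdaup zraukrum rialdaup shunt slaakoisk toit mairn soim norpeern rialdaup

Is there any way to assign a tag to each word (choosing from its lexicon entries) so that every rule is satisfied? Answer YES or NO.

Candidates per position — 1:rialdaup {Det,Adj}; 2:zraukrum {Noun,Adj}; 3:rialdaup {Det,Adj}; 4:shunt {Noun}; 5:slaakoisk {Noun,Adj}; 6:toit {Det}; 7:mairn {Adj,Det}; 8:soim {Verb,Noun}; 9:norpeern {Det,Noun}; 10:rialdaup {Det,Adj}.
Rule 3 cannot be satisfied by any choice of tags from the lexicon.
So there is no consistent tagging.

NO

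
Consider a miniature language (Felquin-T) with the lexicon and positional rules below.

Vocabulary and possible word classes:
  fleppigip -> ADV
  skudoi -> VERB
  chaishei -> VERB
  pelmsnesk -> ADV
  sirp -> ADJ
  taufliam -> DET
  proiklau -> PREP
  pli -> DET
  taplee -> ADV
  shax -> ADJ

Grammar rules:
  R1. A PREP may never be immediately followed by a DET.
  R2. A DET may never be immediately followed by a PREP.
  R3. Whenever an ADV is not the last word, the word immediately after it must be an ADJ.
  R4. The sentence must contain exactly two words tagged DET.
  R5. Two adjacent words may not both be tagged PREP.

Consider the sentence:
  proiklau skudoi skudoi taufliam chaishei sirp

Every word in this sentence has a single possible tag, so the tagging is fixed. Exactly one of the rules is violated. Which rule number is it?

Fixed tagging: PREP VERB VERB DET VERB ADJ.
Applying the rules: R1 ✓, R2 ✓, R3 ✓, R4 ✗, R5 ✓.
Only rule 4 fails.

4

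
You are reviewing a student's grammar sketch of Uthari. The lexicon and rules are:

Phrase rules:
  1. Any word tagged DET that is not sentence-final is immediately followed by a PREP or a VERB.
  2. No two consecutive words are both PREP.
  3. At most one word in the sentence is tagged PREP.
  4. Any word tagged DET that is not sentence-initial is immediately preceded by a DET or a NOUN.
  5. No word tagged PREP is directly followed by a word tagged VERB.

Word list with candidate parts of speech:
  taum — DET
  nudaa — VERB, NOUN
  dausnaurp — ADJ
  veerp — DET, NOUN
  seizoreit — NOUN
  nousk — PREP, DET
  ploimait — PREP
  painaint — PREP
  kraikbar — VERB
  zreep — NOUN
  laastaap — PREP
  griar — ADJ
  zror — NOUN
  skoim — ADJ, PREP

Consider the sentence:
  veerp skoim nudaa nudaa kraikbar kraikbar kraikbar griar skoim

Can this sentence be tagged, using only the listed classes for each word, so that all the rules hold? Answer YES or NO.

YES

Candidates per position — 1:veerp {DET,NOUN}; 2:skoim {ADJ,PREP}; 3:nudaa {VERB,NOUN}; 4:nudaa {VERB,NOUN}; 5:kraikbar {VERB}; 6:kraikbar {VERB}; 7:kraikbar {VERB}; 8:griar {ADJ}; 9:skoim {ADJ,PREP}.
One satisfying assignment: NOUN PREP NOUN VERB VERB VERB VERB ADJ ADJ.
Rule-by-rule: rule 1 satisfied; rule 2 satisfied; rule 3 satisfied; rule 4 satisfied; rule 5 satisfied.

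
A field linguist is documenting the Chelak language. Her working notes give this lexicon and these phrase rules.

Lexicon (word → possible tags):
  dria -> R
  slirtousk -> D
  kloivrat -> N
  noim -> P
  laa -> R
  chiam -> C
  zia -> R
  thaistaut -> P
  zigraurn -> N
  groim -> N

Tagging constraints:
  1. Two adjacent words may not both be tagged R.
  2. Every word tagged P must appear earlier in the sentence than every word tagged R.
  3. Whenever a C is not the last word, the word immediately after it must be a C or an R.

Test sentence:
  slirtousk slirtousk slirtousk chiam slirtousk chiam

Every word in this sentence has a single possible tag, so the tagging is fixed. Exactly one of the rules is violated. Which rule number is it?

3

Fixed tagging: D D D C D C.
Checking each rule: R1 holds, R2 holds, R3 violated.
Only rule 3 fails.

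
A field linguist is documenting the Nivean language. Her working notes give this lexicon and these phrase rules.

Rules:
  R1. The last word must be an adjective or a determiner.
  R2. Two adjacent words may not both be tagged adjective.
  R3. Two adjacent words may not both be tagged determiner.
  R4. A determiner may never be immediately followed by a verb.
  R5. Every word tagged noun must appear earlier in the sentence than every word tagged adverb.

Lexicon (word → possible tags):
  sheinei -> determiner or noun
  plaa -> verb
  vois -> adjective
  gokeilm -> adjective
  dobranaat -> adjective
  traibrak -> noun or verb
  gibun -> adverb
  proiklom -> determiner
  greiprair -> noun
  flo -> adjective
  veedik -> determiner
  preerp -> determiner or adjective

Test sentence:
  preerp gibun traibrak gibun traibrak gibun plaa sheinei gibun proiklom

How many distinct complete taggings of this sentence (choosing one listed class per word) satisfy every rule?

2

Candidates per position — 1:preerp {determiner,adjective}; 2:gibun {adverb}; 3:traibrak {noun,verb}; 4:gibun {adverb}; 5:traibrak {noun,verb}; 6:gibun {adverb}; 7:plaa {verb}; 8:sheinei {determiner,noun}; 9:gibun {adverb}; 10:proiklom {determiner}.
There are 16 candidate sequences in total.
The sequences that satisfy every rule: determiner adverb verb adverb verb adverb verb determiner adverb determiner; adjective adverb verb adverb verb adverb verb determiner adverb determiner.
Count = 2.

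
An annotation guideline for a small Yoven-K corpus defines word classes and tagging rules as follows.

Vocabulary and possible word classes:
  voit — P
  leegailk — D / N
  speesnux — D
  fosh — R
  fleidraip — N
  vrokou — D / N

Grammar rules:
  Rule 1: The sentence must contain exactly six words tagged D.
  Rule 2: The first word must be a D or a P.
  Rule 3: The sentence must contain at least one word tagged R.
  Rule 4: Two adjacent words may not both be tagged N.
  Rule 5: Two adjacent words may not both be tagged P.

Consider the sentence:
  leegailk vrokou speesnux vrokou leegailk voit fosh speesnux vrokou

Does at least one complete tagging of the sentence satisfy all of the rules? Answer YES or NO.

Candidates per position — 1:leegailk {D,N}; 2:vrokou {D,N}; 3:speesnux {D}; 4:vrokou {D,N}; 5:leegailk {D,N}; 6:voit {P}; 7:fosh {R}; 8:speesnux {D}; 9:vrokou {D,N}.
One satisfying assignment: D D D D N P R D D.
Checking: rule 1 ok; rule 2 ok; rule 3 ok; rule 4 ok; rule 5 ok.

YES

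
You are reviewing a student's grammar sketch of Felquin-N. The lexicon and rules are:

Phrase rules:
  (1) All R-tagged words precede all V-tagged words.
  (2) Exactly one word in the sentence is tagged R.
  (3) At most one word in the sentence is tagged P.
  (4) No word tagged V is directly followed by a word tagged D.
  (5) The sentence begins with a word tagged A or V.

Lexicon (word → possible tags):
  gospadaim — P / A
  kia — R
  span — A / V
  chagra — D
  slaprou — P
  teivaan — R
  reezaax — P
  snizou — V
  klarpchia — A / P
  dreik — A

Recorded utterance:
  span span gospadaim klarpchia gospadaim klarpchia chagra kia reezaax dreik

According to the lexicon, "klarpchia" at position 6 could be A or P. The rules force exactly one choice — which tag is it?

A

Candidates per position — 1:span {A,V}; 2:span {A,V}; 3:gospadaim {P,A}; 4:klarpchia {A,P}; 5:gospadaim {P,A}; 6:klarpchia {A,P}; 7:chagra {D}; 8:kia {R}; 9:reezaax {P}; 10:dreik {A}.
Position 1: tagging it V would leave rule 1 unsatisfiable, so it must be A.
Position 2: tagging it V would leave rule 1 unsatisfiable, so it must be A.
Position 3: tagging it P would leave rule 3 unsatisfiable, so it must be A.
Position 4: tagging it P would leave rule 3 unsatisfiable, so it must be A.
Position 5: tagging it P would leave rule 3 unsatisfiable, so it must be A.
Position 6: tagging it P would leave rule 3 unsatisfiable, so it must be A.
The only consistent sequence is: A A A A A A D R P A.
Verifying each rule — rule 1 ok; rule 2 ok; rule 3 ok; rule 4 ok; rule 5 ok.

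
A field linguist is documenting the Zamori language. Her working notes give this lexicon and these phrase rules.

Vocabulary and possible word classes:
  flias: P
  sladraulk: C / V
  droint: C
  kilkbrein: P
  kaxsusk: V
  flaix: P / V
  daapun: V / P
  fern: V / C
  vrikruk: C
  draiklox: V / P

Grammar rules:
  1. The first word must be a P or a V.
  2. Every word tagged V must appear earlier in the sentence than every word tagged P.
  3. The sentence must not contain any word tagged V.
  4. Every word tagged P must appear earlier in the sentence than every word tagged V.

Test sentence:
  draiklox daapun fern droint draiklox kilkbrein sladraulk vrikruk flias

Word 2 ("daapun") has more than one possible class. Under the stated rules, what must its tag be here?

P

Candidates per position — 1:draiklox {V,P}; 2:daapun {V,P}; 3:fern {V,C}; 4:droint {C}; 5:draiklox {V,P}; 6:kilkbrein {P}; 7:sladraulk {C,V}; 8:vrikruk {C}; 9:flias {P}.
At position 1, choosing V makes rule 3 impossible to satisfy; hence P.
At position 2, choosing V makes rule 2 impossible to satisfy; hence P.
At position 3, choosing V makes rule 2 impossible to satisfy; hence C.
At position 5, choosing V makes rule 2 impossible to satisfy; hence P.
At position 7, choosing V makes rule 2 impossible to satisfy; hence C.
The only consistent sequence is: P P C C P P C C P.
Verifying each rule — rule 1 ✓; rule 2 ✓; rule 3 ✓; rule 4 ✓.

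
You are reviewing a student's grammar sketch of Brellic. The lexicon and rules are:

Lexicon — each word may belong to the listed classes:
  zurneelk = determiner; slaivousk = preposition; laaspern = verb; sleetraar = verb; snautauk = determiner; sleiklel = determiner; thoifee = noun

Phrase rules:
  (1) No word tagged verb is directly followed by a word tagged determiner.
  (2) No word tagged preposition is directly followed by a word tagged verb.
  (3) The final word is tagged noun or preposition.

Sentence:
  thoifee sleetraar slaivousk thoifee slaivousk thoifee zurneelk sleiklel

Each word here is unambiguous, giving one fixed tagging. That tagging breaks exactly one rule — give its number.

3

Fixed tagging: noun verb preposition noun preposition noun determiner determiner.
Rule check: R1 holds, R2 holds, R3 violated.
Only rule 3 fails.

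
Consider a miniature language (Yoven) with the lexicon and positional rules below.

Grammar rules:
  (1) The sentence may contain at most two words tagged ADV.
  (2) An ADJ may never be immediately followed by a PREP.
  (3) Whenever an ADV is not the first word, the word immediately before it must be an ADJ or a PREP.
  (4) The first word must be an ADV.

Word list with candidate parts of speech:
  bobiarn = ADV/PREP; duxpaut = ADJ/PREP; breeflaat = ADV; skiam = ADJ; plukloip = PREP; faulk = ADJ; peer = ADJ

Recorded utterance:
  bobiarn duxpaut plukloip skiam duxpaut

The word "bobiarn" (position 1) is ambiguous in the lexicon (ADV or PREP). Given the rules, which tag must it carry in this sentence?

ADV

Candidates per position — 1:bobiarn {ADV,PREP}; 2:duxpaut {ADJ,PREP}; 3:plukloip {PREP}; 4:skiam {ADJ}; 5:duxpaut {ADJ,PREP}.
Position 1: tagging it PREP would leave rule 4 unsatisfiable, so it must be ADV.
Position 2: tagging it ADJ would leave rule 2 unsatisfiable, so it must be PREP.
Position 5: tagging it PREP would leave rule 2 unsatisfiable, so it must be ADJ.
So the tagging must be: ADV PREP PREP ADJ ADJ.
Rule-by-rule: rule 1 ✓; rule 2 ✓; rule 3 ✓; rule 4 ✓.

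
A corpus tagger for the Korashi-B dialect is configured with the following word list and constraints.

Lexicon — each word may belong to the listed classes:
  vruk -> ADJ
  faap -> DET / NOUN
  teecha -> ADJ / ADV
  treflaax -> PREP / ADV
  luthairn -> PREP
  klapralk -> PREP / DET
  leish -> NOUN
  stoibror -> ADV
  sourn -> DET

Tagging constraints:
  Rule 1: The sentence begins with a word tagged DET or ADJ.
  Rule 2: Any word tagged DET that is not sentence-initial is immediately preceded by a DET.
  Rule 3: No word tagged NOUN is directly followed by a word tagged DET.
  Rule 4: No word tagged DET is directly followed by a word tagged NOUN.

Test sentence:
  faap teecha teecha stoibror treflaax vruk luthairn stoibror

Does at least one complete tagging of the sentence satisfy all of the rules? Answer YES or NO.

Candidates per position — 1:faap {DET,NOUN}; 2:teecha {ADJ,ADV}; 3:teecha {ADJ,ADV}; 4:stoibror {ADV}; 5:treflaax {PREP,ADV}; 6:vruk {ADJ}; 7:luthairn {PREP}; 8:stoibror {ADV}.
One satisfying assignment: DET ADV ADJ ADV ADV ADJ PREP ADV.
Verifying each rule — rule 1 ✓; rule 2 ✓; rule 3 ✓; rule 4 ✓.

YES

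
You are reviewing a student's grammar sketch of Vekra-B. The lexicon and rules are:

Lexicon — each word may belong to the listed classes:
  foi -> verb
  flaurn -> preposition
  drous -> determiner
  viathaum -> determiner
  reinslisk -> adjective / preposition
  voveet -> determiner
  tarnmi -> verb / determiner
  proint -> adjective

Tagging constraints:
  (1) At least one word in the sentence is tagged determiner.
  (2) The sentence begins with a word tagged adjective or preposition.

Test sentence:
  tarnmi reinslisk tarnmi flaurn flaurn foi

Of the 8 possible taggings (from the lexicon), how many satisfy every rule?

Candidates per position — 1:tarnmi {verb,determiner}; 2:reinslisk {adjective,preposition}; 3:tarnmi {verb,determiner}; 4:flaurn {preposition}; 5:flaurn {preposition}; 6:foi {verb}.
There are 8 candidate sequences in total.
Rule 2 cannot be satisfied by any choice of tags from the lexicon.
So there is no consistent tagging.
Count = 0.

0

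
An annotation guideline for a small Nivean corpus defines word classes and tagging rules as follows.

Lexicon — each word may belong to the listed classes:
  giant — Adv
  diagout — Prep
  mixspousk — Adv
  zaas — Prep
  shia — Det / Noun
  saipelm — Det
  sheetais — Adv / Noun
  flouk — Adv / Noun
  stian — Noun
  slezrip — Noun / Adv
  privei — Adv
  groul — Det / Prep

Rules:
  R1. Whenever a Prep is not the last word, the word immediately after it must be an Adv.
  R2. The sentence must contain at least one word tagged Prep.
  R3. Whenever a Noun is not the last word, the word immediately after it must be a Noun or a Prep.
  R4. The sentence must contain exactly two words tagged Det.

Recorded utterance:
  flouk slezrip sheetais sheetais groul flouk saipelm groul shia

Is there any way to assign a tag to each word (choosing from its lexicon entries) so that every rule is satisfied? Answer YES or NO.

YES

Candidates per position — 1:flouk {Adv,Noun}; 2:slezrip {Noun,Adv}; 3:sheetais {Adv,Noun}; 4:sheetais {Adv,Noun}; 5:groul {Det,Prep}; 6:flouk {Adv,Noun}; 7:saipelm {Det}; 8:groul {Det,Prep}; 9:shia {Det,Noun}.
One satisfying assignment: Noun Noun Noun Noun Prep Adv Det Det Noun.
Check: rule 1 satisfied; rule 2 satisfied; rule 3 satisfied; rule 4 satisfied.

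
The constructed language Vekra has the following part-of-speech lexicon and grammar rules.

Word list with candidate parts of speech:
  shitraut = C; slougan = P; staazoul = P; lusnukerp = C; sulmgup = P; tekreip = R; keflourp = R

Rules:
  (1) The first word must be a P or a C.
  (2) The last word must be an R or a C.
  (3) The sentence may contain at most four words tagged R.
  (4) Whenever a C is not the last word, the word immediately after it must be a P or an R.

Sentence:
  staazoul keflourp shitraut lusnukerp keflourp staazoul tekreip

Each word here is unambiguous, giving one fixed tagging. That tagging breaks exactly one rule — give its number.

Fixed tagging: P R C C R P R.
Rule check: R1 ok, R2 ok, R3 ok, R4 fails.
Only rule 4 fails.

4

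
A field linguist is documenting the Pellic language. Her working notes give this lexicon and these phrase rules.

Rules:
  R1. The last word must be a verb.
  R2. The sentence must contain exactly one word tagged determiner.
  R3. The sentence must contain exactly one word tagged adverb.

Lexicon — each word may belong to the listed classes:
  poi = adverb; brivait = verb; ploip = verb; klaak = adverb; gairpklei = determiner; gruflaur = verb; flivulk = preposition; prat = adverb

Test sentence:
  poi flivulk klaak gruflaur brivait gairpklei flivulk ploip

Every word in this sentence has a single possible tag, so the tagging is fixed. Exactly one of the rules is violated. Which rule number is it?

3

Fixed tagging: adverb preposition adverb verb verb determiner preposition verb.
Checking each rule: R1 ✓, R2 ✓, R3 ✗.
Only rule 3 fails.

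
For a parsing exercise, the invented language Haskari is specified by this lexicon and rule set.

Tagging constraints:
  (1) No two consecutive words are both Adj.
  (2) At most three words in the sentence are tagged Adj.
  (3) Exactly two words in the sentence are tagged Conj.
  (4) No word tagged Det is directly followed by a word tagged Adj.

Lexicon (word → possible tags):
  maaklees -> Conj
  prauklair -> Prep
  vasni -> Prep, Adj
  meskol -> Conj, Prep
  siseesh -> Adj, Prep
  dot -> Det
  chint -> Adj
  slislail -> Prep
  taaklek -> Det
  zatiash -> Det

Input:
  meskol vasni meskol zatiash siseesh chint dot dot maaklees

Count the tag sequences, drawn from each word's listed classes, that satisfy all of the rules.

4

Candidates per position — 1:meskol {Conj,Prep}; 2:vasni {Prep,Adj}; 3:meskol {Conj,Prep}; 4:zatiash {Det}; 5:siseesh {Adj,Prep}; 6:chint {Adj}; 7:dot {Det}; 8:dot {Det}; 9:maaklees {Conj}.
There are 16 candidate sequences in total.
The sequences that satisfy every rule: Conj Prep Prep Det Prep Adj Det Det Conj; Conj Adj Prep Det Prep Adj Det Det Conj; Prep Prep Conj Det Prep Adj Det Det Conj; Prep Adj Conj Det Prep Adj Det Det Conj.
Count = 4.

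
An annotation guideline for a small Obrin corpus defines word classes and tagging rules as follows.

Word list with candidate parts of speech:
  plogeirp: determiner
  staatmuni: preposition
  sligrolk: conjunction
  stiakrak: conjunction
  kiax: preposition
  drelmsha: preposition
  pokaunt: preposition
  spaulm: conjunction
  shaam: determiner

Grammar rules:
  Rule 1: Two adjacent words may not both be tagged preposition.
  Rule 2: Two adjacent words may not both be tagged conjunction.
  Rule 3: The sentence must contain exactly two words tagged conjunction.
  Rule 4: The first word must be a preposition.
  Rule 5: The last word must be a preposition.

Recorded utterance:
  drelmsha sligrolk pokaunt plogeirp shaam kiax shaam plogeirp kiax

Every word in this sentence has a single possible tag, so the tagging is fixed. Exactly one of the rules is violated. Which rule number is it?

Fixed tagging: preposition conjunction preposition determiner determiner preposition determiner determiner preposition.
Applying the rules: R1 holds, R2 holds, R3 violated, R4 holds, R5 holds.
Only rule 3 fails.

3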